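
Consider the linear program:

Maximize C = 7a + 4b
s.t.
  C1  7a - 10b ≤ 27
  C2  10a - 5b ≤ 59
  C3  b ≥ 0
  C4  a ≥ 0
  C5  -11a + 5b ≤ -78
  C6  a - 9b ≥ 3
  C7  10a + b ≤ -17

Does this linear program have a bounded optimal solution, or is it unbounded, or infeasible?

infeasible

The boundaries a - 9b = 3 and 10a + b = -17 meet at (-150/91, -47/91), but that point violates b ≥ 0. Every candidate vertex is excluded by some other constraint, so the feasible region is empty.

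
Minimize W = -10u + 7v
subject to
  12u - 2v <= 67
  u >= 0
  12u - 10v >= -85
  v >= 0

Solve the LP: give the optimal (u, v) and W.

u = 67/12, v = 0, minimum W = -335/6

Vertices and W = -10u + 7v:
  (35/4, 19) → W = 91/2
  (67/12, 0) → W = -335/6
  (0, 17/2) → W = 119/2
  (0, 0) → W = 0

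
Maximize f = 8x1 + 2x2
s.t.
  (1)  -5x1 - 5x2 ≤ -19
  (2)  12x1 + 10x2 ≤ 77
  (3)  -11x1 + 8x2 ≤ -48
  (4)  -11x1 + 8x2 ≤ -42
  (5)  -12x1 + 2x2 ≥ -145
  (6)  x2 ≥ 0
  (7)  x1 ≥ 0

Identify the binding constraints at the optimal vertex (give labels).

Corner points and f = 8x1 + 2x2:
  (548/103, 271/206) → f = 4655/103
  (77/12, 0) → f = 154/3
  (48/11, 0) → f = 384/11

The maximum is at (77/12, 0). Substituting into each constraint, equality holds for (2) and (6); the remaining constraints have slack.

(2) and (6)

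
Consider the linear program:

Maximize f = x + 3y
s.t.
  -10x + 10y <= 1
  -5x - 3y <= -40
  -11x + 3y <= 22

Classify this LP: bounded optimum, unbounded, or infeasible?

unbounded

From the feasible point (397/80, 81/16), moving in the direction (10, 10) keeps every constraint satisfied while f increases without bound.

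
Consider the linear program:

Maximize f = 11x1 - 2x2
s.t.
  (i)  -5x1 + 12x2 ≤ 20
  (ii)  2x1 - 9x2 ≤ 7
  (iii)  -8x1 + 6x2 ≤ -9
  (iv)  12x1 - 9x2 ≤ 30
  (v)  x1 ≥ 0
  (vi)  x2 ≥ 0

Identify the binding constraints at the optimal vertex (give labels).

Vertices and f = 11x1 - 2x2:
  (38/11, 205/66) → f = 1049/33
  (60/11, 130/33) → f = 1720/33
  (9/8, 0) → f = 99/8
  (5/2, 0) → f = 55/2

The maximum is at (60/11, 130/33). Substituting into each constraint, equality holds for (i) and (iv); the remaining constraints have slack.

(i) and (iv)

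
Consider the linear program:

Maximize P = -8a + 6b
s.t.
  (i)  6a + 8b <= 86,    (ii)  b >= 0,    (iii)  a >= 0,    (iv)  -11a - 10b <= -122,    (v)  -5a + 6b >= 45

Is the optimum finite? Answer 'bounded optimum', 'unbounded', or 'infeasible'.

The boundaries 6a + 8b = 86 and b = 0 meet at (43/3, 0), but that point violates -5a + 6b ≥ 45. Every candidate vertex is excluded by some other constraint, so the feasible region is empty.

infeasible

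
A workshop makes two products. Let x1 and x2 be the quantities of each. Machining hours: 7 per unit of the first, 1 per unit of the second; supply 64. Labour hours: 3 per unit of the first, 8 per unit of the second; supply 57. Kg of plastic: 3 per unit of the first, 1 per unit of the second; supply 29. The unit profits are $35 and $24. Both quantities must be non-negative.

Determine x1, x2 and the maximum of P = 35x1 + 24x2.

Vertices and P = 35x1 + 24x2:
  (0, 0) → P = 0
  (0, 57/8) → P = 171
  (64/7, 0) → P = 320
  (35/4, 11/4) → P = 1489/4
  (25/3, 4) → P = 1163/3

The binding constraints are 3x1 + 8x2 = 57 and 3x1 + x2 = 29.
Solving simultaneously gives x1 = 25/3, x2 = 4.

x1 = 25/3, x2 = 4, maximum P = 1163/3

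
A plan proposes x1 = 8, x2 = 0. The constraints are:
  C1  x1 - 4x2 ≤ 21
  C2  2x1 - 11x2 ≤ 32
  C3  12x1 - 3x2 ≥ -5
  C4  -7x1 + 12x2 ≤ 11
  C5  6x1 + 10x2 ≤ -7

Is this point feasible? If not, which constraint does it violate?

Constraint C5: 6x1 + 10x2 = 48, which is not ≤ -7. All other constraints are satisfied.

not feasible — violates C5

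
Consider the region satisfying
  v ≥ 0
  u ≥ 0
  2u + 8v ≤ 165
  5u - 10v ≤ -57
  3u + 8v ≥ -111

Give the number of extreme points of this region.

3

The feasible vertices (each the meet of two boundaries and inside every other half-plane) are:
  (0, 165/8)
  (0, 57/10)
  (199/10, 313/20)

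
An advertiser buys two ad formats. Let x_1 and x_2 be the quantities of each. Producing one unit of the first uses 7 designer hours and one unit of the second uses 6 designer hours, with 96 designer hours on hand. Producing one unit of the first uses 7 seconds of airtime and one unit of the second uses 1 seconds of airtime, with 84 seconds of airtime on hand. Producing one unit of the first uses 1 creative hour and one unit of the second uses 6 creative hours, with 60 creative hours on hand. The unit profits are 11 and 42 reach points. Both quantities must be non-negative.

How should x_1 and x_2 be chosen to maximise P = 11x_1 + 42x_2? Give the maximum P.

x_1 = 6, x_2 = 9, maximum P = 444

Corner points and P = 11x_1 + 42x_2:
  (0, 0) → P = 0
  (0, 10) → P = 420
  (12, 0) → P = 132
  (408/35, 12/5) → P = 8016/35
  (6, 9) → P = 444

At the optimal vertex, 7x_1 + 6x_2 = 96 and x_1 + 6x_2 = 60.
Solving simultaneously gives x_1 = 6, x_2 = 9.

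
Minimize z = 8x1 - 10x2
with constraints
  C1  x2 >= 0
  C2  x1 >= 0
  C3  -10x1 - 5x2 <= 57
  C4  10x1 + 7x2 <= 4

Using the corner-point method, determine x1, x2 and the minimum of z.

Extreme points and z = 8x1 - 10x2:
  (0, 0) → z = 0
  (2/5, 0) → z = 16/5
  (0, 4/7) → z = -40/7

The optimum lies where x1 = 0 and 10x1 + 7x2 = 4.
Solving simultaneously gives x1 = 0, x2 = 4/7.

x1 = 0, x2 = 4/7, minimum z = -40/7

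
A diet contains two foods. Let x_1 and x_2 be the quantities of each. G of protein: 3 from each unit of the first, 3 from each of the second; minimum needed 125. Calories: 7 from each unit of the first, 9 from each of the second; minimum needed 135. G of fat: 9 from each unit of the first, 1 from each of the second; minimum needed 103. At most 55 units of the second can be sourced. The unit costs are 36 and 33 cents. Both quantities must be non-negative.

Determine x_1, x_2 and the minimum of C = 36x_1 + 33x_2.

x_1 = 23/3, x_2 = 34, minimum C = 1398

Extreme points and C = 36x_1 + 33x_2:
  (125/3, 0) → C = 1500
  (23/3, 34) → C = 1398
  (16/3, 55) → C = 2007
The feasible region is unbounded (it extends along (1, 0)), but C strictly increases along every unbounded feasible direction, so there is no improving ray and the minimum is attained at a vertex.

The binding constraints are 3x_1 + 3x_2 = 125 and 9x_1 + x_2 = 103.
Solving simultaneously gives x_1 = 23/3, x_2 = 34.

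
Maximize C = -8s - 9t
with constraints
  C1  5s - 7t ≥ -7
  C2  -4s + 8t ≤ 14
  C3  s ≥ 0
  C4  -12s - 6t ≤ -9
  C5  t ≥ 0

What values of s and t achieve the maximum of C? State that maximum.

s = 3/4, t = 0, maximum C = -6

Vertices and C = -8s - 9t:
  (7/2, 7/2) → C = -119/2
  (7/38, 43/38) → C = -443/38
  (3/4, 0) → C = -6
The feasible region is unbounded (it extends along (2, 1), (1, 0)), but C strictly decreases along every unbounded feasible direction, so there is no improving ray and the maximum is attained at a vertex.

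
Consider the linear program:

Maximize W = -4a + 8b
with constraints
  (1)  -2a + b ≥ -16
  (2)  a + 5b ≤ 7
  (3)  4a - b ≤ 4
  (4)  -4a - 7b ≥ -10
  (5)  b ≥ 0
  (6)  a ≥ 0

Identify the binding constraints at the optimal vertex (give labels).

(2) and (6)

Vertices and W = -4a + 8b:
  (1/13, 18/13) → W = 140/13
  (0, 7/5) → W = 56/5
  (19/16, 3/4) → W = 5/4
  (1, 0) → W = -4
  (0, 0) → W = 0

The maximum is at (0, 7/5). Substituting into each constraint, equality holds for (2) and (6); the remaining constraints have slack.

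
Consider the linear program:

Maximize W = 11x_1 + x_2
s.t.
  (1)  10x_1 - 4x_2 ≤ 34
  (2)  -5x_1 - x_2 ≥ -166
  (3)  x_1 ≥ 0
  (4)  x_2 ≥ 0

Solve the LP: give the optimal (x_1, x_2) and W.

x_1 = 349/15, x_2 = 149/3, maximum W = 1528/5

Vertices and W = 11x_1 + x_2:
  (349/15, 149/3) → W = 1528/5
  (17/5, 0) → W = 187/5
  (0, 166) → W = 166
  (0, 0) → W = 0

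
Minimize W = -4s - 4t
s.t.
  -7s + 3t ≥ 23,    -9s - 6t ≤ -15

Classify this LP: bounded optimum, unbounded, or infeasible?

unbounded

From the feasible point (-31/23, 104/23), moving in the direction (3, 7) keeps every constraint satisfied while W decreases without bound.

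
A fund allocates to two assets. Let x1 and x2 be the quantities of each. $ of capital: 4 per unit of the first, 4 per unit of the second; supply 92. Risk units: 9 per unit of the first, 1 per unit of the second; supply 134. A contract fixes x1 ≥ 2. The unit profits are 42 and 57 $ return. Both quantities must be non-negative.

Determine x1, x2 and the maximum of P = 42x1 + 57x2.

Extreme points and P = 42x1 + 57x2:
  (134/9, 0) → P = 1876/3
  (2, 0) → P = 84
  (111/8, 73/8) → P = 8823/8
  (2, 21) → P = 1281

The optimum lies where 4x1 + 4x2 = 92 and x1 = 2.
Solving simultaneously gives x1 = 2, x2 = 21.

x1 = 2, x2 = 21, maximum P = 1281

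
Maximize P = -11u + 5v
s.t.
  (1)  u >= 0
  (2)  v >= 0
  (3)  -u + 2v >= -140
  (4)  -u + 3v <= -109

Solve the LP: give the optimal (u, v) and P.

u = 109, v = 0, maximum P = -1199

Vertices and P = -11u + 5v:
  (140, 0) → P = -1540
  (109, 0) → P = -1199
  (202, 31) → P = -2067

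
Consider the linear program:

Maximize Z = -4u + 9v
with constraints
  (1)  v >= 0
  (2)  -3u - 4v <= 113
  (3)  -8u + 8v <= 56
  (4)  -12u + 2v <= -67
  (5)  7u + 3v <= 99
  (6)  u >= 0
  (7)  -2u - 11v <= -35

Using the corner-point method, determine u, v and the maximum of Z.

u = 399/50, v = 719/50, maximum Z = 195/2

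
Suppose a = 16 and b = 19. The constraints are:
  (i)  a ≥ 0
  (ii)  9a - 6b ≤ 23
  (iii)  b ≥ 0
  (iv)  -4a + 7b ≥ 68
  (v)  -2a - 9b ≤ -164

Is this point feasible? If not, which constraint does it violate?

Constraint (ii): 9a - 6b = 30, which is not ≤ 23. All other constraints are satisfied.

not feasible — violates (ii)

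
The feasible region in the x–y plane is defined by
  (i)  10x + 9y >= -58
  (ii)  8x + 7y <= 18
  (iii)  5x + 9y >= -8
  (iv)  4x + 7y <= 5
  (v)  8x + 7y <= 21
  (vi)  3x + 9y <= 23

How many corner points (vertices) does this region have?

5

Pairwise boundary intersections that survive every other constraint:
  (-10, 14/3)
  (-81/7, 404/63)
  (218/37, -154/37)
  (13/4, -8/7)
  (-116/15, 77/15)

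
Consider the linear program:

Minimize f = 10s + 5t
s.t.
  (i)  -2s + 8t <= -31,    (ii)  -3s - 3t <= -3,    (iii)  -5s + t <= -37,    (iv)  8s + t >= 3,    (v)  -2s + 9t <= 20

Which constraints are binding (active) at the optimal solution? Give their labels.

Extreme points and f = 10s + 5t:
  (265/38, -81/38) → f = 2245/38
  (439/2, 51) → f = 2450
  (19/3, -16/3) → f = 110/3
The feasible region is unbounded (it extends along (1, -1), (9, 2)), but f strictly increases along every unbounded feasible direction, so there is no improving ray and the minimum is attained at a vertex.

The minimum is at (19/3, -16/3). Substituting into each constraint, equality holds for (ii) and (iii); the remaining constraints have slack.

(ii) and (iii)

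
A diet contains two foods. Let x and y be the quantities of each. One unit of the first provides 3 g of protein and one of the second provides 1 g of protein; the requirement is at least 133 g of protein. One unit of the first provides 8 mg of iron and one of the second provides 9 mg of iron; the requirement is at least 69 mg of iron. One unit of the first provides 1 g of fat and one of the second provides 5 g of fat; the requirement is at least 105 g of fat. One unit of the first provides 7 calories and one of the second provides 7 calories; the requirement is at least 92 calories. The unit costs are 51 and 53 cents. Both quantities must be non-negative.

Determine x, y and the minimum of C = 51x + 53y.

x = 40, y = 13, minimum C = 2729

Extreme points and C = 51x + 53y:
  (0, 133) → C = 7049
  (105, 0) → C = 5355
  (40, 13) → C = 2729
The feasible region is unbounded (it extends along (0, 1), (1, 0)), but C strictly increases along every unbounded feasible direction, so there is no improving ray and the minimum is attained at a vertex.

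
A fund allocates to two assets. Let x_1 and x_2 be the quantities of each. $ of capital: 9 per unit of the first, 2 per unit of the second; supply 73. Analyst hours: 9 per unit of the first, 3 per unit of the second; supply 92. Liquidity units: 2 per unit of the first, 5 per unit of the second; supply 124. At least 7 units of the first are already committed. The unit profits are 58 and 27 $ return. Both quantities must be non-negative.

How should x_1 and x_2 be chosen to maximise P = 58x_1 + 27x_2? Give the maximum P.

At the optimal vertex, 9x_1 + 2x_2 = 73 and x_1 = 7.
Solving simultaneously gives x_1 = 7, x_2 = 5.

x_1 = 7, x_2 = 5, maximum P = 541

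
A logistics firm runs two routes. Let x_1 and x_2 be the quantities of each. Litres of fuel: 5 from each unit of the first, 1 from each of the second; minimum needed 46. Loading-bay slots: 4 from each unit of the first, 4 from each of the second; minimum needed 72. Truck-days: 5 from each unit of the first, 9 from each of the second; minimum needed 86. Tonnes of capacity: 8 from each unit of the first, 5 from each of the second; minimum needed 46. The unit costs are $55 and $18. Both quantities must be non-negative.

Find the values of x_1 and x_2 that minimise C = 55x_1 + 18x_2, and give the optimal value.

Extreme points and C = 55x_1 + 18x_2:
  (0, 46) → C = 828
  (18, 0) → C = 990
  (7, 11) → C = 583
The feasible region is unbounded (it extends along (0, 1), (1, 0)), but C strictly increases along every unbounded feasible direction, so there is no improving ray and the minimum is attained at a vertex.

x_1 = 7, x_2 = 11, minimum C = 583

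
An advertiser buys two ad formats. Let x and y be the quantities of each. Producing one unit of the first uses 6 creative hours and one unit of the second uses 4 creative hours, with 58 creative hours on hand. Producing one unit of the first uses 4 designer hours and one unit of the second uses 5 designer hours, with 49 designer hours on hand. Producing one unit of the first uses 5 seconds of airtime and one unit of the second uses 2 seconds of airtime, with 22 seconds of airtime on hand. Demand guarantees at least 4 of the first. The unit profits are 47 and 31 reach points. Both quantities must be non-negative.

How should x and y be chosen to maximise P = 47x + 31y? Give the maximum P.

Vertices and P = 47x + 31y:
  (22/5, 0) → P = 1034/5
  (4, 0) → P = 188
  (4, 1) → P = 219

At the optimal vertex, 5x + 2y = 22 and x = 4.
Solving simultaneously gives x = 4, y = 1.

x = 4, y = 1, maximum P = 219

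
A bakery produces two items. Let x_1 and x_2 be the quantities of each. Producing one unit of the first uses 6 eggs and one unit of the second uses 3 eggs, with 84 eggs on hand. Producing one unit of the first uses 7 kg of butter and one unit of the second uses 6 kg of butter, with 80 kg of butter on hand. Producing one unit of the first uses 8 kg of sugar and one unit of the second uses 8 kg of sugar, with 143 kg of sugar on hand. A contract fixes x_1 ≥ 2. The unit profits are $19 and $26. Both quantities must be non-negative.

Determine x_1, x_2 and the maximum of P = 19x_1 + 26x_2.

Extreme points and P = 19x_1 + 26x_2:
  (80/7, 0) → P = 1520/7
  (2, 0) → P = 38
  (2, 11) → P = 324

x_1 = 2, x_2 = 11, maximum P = 324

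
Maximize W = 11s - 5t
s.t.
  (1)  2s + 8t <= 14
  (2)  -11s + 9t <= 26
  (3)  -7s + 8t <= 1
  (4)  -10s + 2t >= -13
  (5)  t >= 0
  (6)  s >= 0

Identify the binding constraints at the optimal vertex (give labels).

(4) and (5)

Extreme points and W = 11s - 5t:
  (13/9, 25/18) → W = 161/18
  (11/7, 19/14) → W = 21/2
  (0, 1/8) → W = -5/8
  (13/10, 0) → W = 143/10
  (0, 0) → W = 0

The maximum is at (13/10, 0). Substituting into each constraint, equality holds for (4) and (5); the remaining constraints have slack.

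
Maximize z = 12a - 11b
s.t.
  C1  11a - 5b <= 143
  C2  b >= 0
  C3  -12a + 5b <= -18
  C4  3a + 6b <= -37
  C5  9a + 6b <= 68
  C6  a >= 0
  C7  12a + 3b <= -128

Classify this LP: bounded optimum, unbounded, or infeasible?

infeasible

The boundaries a = 0 and 12a + 3b = -128 meet at (0, -128/3), but that point violates 11a - 5b ≤ 143. Every candidate vertex is excluded by some other constraint, so the feasible region is empty.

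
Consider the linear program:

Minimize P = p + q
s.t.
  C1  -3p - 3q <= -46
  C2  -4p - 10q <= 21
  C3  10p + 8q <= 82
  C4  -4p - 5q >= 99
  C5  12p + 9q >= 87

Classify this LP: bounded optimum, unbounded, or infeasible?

The boundaries -4p - 5q = 99 and 12p + 9q = 87 meet at (221/4, -64), but that point violates -3p - 3q ≤ -46. Every candidate vertex is excluded by some other constraint, so the feasible region is empty.

infeasible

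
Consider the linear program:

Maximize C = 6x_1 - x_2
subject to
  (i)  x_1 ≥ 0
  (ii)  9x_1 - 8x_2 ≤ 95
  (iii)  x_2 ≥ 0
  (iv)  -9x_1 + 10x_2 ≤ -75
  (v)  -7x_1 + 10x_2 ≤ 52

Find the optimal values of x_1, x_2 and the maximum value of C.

x_1 = 175/9, x_2 = 10, maximum C = 320/3

Vertices and C = 6x_1 - x_2:
  (95/9, 0) → C = 190/3
  (175/9, 10) → C = 320/3
  (25/3, 0) → C = 50

At the optimal vertex, 9x_1 - 8x_2 = 95 and -9x_1 + 10x_2 = -75.
Solving simultaneously gives x_1 = 175/9, x_2 = 10.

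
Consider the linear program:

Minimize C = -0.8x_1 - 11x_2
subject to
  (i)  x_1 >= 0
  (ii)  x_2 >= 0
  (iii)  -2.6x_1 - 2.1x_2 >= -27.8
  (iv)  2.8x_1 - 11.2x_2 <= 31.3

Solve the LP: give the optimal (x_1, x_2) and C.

Vertices and C = -0.8x_1 - 11x_2:
  (0, 0) → C = 0
  (0, 278/21) → C = -3058/21
  (139/13, 0) → C = -556/65

The optimum lies where x_1 = 0 and -2.6x_1 - 2.1x_2 = -27.8.
Solving simultaneously gives x_1 = 0, x_2 = 278/21.

x_1 = 0, x_2 = 278/21, minimum C = -3058/21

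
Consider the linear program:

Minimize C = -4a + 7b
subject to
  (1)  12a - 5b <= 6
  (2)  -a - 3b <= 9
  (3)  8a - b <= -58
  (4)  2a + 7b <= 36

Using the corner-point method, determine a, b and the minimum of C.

a = -183/25, b = -14/25, minimum C = 634/25

Feasible corners and C = -4a + 7b:
  (-183/25, -14/25) → C = 634/25
  (-171, 54) → C = 1062
  (-185/29, 202/29) → C = 2154/29

At the optimal vertex, -a - 3b = 9 and 8a - b = -58.
Solving simultaneously gives a = -183/25, b = -14/25.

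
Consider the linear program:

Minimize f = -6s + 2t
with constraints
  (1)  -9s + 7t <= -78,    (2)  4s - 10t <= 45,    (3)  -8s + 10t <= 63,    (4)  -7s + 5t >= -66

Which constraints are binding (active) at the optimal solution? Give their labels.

Extreme points and f = -6s + 2t:
  (15/2, -3/2) → f = -48
  (18, 12) → f = -84
  (87/10, -51/50) → f = -1356/25

The minimum is at (18, 12). Substituting into each constraint, equality holds for (1) and (4); the remaining constraints have slack.

(1) and (4)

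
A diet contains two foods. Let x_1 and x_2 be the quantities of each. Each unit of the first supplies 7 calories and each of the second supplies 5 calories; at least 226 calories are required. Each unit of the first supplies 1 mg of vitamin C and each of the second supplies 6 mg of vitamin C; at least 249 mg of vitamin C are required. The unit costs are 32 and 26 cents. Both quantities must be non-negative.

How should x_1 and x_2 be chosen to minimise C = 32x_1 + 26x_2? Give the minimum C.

Corner points and C = 32x_1 + 26x_2:
  (0, 226/5) → C = 5876/5
  (249, 0) → C = 7968
  (3, 41) → C = 1162
The feasible region is unbounded (it extends along (0, 1), (1, 0)), but C strictly increases along every unbounded feasible direction, so there is no improving ray and the minimum is attained at a vertex.

The optimum lies where 7x_1 + 5x_2 = 226 and x_1 + 6x_2 = 249.
Solving simultaneously gives x_1 = 3, x_2 = 41.

x_1 = 3, x_2 = 41, minimum C = 1162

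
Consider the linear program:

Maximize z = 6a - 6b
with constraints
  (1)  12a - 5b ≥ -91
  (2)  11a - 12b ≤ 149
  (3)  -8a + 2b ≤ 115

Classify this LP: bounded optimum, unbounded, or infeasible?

From the feasible point (-1837/89, -2789/89), moving in the direction (12, 11) keeps every constraint satisfied while z increases without bound.

unbounded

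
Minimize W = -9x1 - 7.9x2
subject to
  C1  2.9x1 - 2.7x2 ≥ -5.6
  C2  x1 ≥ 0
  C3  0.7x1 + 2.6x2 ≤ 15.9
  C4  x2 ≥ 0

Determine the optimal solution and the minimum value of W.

x1 = 159/7, x2 = 0, minimum W = -1431/7

Corner points and W = -9x1 - 7.9x2:
  (0, 56/27) → W = -2212/135
  (2837/943, 5003/943) → W = -650567/9430
  (0, 0) → W = 0
  (159/7, 0) → W = -1431/7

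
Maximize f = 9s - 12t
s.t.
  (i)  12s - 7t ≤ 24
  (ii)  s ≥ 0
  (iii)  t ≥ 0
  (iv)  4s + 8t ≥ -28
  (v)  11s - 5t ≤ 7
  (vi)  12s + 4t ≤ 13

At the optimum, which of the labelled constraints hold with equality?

(iii) and (v)

Corner points and f = 9s - 12t:
  (0, 0) → f = 0
  (0, 13/4) → f = -39
  (7/11, 0) → f = 63/11
  (93/104, 59/104) → f = 129/104

The maximum is at (7/11, 0). Substituting into each constraint, equality holds for (iii) and (v); the remaining constraints have slack.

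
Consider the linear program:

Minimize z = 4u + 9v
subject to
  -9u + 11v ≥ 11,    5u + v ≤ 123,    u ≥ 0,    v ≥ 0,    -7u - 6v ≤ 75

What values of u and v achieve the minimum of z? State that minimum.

The binding constraints are -9u + 11v = 11 and u = 0.
Solving simultaneously gives u = 0, v = 1.

u = 0, v = 1, minimum z = 9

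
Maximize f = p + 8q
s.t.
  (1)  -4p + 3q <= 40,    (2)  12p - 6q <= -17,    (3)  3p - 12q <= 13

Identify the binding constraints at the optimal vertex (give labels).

(1) and (2)

Feasible corners and f = p + 8q:
  (63/4, 103/3) → f = 3485/12
  (-173/13, -172/39) → f = -1895/39
  (-47/21, -23/14) → f = -323/21

The maximum is at (63/4, 103/3). Substituting into each constraint, equality holds for (1) and (2); the remaining constraints have slack.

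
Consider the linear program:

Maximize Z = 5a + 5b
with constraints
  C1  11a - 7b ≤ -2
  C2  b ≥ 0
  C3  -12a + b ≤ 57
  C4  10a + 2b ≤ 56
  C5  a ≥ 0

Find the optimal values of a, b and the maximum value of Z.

a = 0, b = 28, maximum Z = 140

Corner points and Z = 5a + 5b:
  (97/23, 159/23) → Z = 1280/23
  (0, 2/7) → Z = 10/7
  (0, 28) → Z = 140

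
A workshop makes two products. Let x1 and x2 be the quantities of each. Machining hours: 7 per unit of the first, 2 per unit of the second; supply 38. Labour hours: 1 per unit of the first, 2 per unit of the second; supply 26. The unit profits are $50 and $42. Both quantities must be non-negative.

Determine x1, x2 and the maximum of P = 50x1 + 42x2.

x1 = 2, x2 = 12, maximum P = 604

Extreme points and P = 50x1 + 42x2:
  (0, 0) → P = 0
  (0, 13) → P = 546
  (38/7, 0) → P = 1900/7
  (2, 12) → P = 604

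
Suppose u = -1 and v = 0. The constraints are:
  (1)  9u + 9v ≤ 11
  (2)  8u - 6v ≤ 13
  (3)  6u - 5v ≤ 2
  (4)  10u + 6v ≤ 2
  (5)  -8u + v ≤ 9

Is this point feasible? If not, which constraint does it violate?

feasible

(1): -9 ≤ 11 ✓
(2): -8 ≤ 13 ✓
(3): -6 ≤ 2 ✓
(4): -10 ≤ 2 ✓
(5): 8 ≤ 9 ✓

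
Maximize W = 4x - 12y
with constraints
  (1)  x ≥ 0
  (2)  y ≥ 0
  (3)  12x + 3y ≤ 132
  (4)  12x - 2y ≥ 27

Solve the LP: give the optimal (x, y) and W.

Extreme points and W = 4x - 12y:
  (11, 0) → W = 44
  (9/4, 0) → W = 9
  (23/4, 21) → W = -229

The binding constraints are y = 0 and 12x + 3y = 132.
Solving simultaneously gives x = 11, y = 0.

x = 11, y = 0, maximum W = 44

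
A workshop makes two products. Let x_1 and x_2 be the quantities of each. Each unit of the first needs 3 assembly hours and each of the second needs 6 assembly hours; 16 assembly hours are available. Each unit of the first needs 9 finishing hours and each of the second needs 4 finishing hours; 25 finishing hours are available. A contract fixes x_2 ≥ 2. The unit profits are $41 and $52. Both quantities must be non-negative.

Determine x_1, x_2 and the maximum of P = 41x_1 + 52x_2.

Extreme points and P = 41x_1 + 52x_2:
  (0, 8/3) → P = 416/3
  (0, 2) → P = 104
  (4/3, 2) → P = 476/3

x_1 = 4/3, x_2 = 2, maximum P = 476/3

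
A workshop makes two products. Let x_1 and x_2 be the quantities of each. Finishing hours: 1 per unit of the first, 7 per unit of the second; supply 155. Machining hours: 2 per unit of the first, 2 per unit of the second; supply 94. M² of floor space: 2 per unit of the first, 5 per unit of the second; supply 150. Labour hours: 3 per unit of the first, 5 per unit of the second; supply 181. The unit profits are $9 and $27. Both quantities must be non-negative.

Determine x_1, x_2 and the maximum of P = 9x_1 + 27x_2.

x_1 = 29, x_2 = 18, maximum P = 747

Extreme points and P = 9x_1 + 27x_2:
  (0, 0) → P = 0
  (0, 155/7) → P = 4185/7
  (47, 0) → P = 423
  (29, 18) → P = 747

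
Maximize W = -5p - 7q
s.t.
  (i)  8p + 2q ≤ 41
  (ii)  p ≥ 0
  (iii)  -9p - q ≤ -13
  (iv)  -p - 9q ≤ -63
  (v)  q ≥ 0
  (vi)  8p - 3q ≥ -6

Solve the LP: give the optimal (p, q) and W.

p = 9/5, q = 34/5, maximum W = -283/5

Vertices and W = -5p - 7q:
  (243/70, 463/70) → W = -2228/35
  (111/40, 47/5) → W = -3187/40
  (9/5, 34/5) → W = -283/5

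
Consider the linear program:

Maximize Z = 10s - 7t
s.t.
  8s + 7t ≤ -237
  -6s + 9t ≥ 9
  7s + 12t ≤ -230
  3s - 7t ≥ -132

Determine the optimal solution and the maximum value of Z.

Extreme points and Z = 10s - 7t:
  (-366/19, -225/19) → Z = -2085/19
  (-1234/47, -181/47) → Z = -11073/47
  (-3194/85, 234/85) → Z = -33578/85
The feasible region is unbounded (it extends along (-3, -2), (-7, -3)), but Z strictly decreases along every unbounded feasible direction, so there is no improving ray and the maximum is attained at a vertex.

The optimum lies where 8s + 7t = -237 and -6s + 9t = 9.
Solving simultaneously gives s = -366/19, t = -225/19.

s = -366/19, t = -225/19, maximum Z = -2085/19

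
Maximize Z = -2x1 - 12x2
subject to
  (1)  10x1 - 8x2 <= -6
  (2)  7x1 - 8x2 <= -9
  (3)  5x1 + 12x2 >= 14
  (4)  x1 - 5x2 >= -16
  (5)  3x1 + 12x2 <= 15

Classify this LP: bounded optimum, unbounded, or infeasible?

bounded optimum

Vertices and Z = -2x1 - 12x2:
  (1/31, 143/124) → Z = -431/31
  (1/9, 11/9) → Z = -134/9
  (-1/2, 11/8) → Z = -31/2
The feasible region has finitely many vertices and no improving ray; the maximum is -431/31 at (1/31, 143/124).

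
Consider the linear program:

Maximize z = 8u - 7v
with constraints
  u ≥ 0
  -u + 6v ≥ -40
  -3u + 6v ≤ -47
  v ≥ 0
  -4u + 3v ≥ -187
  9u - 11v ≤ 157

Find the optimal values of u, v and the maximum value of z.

Extreme points and z = 8u - 7v:
  (47/3, 0) → z = 376/3
  (425/21, 16/7) → z = 3064/21
  (157/9, 0) → z = 1256/9

At the optimal vertex, -3u + 6v = -47 and 9u - 11v = 157.
Solving simultaneously gives u = 425/21, v = 16/7.

u = 425/21, v = 16/7, maximum z = 3064/21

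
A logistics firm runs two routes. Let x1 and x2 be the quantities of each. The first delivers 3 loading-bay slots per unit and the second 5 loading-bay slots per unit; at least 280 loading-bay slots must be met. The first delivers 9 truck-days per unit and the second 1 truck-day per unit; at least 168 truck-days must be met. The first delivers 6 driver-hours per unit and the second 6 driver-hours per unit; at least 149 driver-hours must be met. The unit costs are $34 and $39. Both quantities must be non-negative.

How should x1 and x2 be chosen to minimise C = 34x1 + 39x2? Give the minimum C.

x1 = 40/3, x2 = 48, minimum C = 6976/3

The feasible region is unbounded (it extends along (0, 1), (1, 0)), but C strictly increases along every unbounded feasible direction, so there is no improving ray and the minimum is attained at a vertex.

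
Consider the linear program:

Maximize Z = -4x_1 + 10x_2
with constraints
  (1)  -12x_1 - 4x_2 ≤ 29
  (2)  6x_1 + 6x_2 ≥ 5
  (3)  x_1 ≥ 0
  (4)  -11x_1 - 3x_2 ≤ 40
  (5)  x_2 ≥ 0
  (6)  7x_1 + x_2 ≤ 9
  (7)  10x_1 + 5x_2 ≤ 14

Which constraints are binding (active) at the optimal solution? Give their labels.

(3) and (7)

Vertices and Z = -4x_1 + 10x_2:
  (0, 5/6) → Z = 25/3
  (5/6, 0) → Z = -10/3
  (0, 14/5) → Z = 28
  (9/7, 0) → Z = -36/7
  (31/25, 8/25) → Z = -44/25

The maximum is at (0, 14/5). Substituting into each constraint, equality holds for (3) and (7); the remaining constraints have slack.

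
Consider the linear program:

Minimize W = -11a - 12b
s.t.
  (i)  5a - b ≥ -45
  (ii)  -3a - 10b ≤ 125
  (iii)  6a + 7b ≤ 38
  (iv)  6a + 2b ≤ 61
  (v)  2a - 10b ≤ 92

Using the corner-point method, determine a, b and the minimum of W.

a = 117/10, b = -23/5, minimum W = -147/2

Corner points and W = -11a - 12b:
  (-575/53, -490/53) → W = 12205/53
  (-277/41, 460/41) → W = -2473/41
  (-33/5, -263/25) → W = 4971/25
  (117/10, -23/5) → W = -147/2
  (397/32, -215/32) → W = -1787/32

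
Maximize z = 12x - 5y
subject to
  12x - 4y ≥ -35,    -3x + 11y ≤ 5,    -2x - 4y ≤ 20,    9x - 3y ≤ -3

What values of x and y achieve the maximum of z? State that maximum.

The binding constraints are -2x - 4y = 20 and 9x - 3y = -3.
Solving simultaneously gives x = -12/7, y = -29/7.

x = -12/7, y = -29/7, maximum z = 1/7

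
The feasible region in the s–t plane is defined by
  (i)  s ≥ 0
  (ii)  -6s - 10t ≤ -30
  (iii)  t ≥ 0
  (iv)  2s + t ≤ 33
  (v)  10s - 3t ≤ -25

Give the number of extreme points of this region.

3

The feasible vertices (each the meet of two boundaries and inside every other half-plane) are:
  (0, 33)
  (0, 25/3)
  (37/8, 95/4)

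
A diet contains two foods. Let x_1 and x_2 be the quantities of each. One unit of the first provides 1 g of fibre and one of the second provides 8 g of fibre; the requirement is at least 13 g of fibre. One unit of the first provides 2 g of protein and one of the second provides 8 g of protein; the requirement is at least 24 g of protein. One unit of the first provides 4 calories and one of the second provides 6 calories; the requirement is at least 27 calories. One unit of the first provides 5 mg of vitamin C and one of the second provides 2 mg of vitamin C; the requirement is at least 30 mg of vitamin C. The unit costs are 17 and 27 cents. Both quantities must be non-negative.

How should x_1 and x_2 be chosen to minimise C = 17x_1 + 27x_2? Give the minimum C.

Feasible corners and C = 17x_1 + 27x_2:
  (0, 15) → C = 405
  (13, 0) → C = 221
  (11, 1/4) → C = 775/4
  (16/3, 5/3) → C = 407/3
The feasible region is unbounded (it extends along (0, 1), (1, 0)), but C strictly increases along every unbounded feasible direction, so there is no improving ray and the minimum is attained at a vertex.

The optimum lies where 2x_1 + 8x_2 = 24 and 5x_1 + 2x_2 = 30.
Solving simultaneously gives x_1 = 16/3, x_2 = 5/3.

x_1 = 16/3, x_2 = 5/3, minimum C = 407/3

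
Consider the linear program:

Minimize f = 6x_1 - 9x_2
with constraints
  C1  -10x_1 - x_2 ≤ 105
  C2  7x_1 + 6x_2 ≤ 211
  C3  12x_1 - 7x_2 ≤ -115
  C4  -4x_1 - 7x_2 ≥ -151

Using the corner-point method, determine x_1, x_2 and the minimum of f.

x_1 = -443/33, x_2 = 965/33, minimum f = -3781/11

Extreme points and f = 6x_1 - 9x_2:
  (-425/41, -55/41) → f = -2055/41
  (-443/33, 965/33) → f = -3781/11
  (9/4, 142/7) → f = -2367/14

At the optimal vertex, -10x_1 - x_2 = 105 and -4x_1 - 7x_2 = -151.
Solving simultaneously gives x_1 = -443/33, x_2 = 965/33.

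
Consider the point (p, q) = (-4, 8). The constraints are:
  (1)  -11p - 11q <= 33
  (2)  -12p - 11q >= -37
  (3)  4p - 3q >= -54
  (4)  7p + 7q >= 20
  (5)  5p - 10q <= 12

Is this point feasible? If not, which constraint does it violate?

Constraint (2): -12p - 11q = -40, which is not ≥ -37. All other constraints are satisfied.

not feasible — violates (2)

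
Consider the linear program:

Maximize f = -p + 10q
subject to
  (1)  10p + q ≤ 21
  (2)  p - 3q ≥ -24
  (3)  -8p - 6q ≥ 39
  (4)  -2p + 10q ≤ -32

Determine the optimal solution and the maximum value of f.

p = -99/46, q = -167/46, maximum f = -1571/46

Feasible corners and f = -p + 10q:
  (165/52, -279/26) → f = -5745/52
  (-84, -20) → f = -116
  (-99/46, -167/46) → f = -1571/46
The feasible region is unbounded (it extends along (-3, -1), (1, -10)), but f strictly decreases along every unbounded feasible direction, so there is no improving ray and the maximum is attained at a vertex.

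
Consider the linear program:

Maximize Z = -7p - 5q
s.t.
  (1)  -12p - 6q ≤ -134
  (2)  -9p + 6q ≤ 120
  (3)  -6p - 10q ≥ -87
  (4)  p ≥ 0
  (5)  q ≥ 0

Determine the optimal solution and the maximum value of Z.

p = 67/6, q = 0, maximum Z = -469/6

The binding constraints are -12p - 6q = -134 and q = 0.
Solving simultaneously gives p = 67/6, q = 0.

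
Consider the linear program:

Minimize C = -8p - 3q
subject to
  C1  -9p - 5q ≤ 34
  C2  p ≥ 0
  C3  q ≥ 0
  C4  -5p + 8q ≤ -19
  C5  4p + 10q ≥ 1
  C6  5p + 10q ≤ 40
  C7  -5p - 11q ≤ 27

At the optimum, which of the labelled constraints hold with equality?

C3 and C6

Feasible corners and C = -8p - 3q:
  (19/5, 0) → C = -152/5
  (8, 0) → C = -64
  (17/3, 7/6) → C = -293/6

The minimum is at (8, 0). Substituting into each constraint, equality holds for C3 and C6; the remaining constraints have slack.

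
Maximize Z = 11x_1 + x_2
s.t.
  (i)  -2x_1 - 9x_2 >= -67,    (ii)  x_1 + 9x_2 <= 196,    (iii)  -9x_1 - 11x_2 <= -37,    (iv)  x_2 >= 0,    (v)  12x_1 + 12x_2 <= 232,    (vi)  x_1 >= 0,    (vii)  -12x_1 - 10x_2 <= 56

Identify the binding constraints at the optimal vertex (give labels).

Feasible corners and Z = 11x_1 + x_2:
  (107/7, 85/21) → Z = 3616/21
  (0, 67/9) → Z = 67/9
  (37/9, 0) → Z = 407/9
  (0, 37/11) → Z = 37/11
  (58/3, 0) → Z = 638/3

The maximum is at (58/3, 0). Substituting into each constraint, equality holds for (iv) and (v); the remaining constraints have slack.

(iv) and (v)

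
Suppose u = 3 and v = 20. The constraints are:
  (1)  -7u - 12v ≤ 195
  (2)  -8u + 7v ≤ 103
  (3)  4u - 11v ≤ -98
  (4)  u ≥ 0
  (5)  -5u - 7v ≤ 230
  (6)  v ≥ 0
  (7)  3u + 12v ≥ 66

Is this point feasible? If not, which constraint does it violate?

not feasible — violates (2)

Constraint (2): -8u + 7v = 116, which is not ≤ 103. All other constraints are satisfied.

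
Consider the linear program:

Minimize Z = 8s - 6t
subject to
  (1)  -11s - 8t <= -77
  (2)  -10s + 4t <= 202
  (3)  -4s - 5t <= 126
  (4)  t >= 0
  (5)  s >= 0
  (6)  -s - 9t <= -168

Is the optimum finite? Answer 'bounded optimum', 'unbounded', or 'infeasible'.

unbounded

From the feasible point (0, 101/2), moving in the direction (4, 10) keeps every constraint satisfied while Z decreases without bound.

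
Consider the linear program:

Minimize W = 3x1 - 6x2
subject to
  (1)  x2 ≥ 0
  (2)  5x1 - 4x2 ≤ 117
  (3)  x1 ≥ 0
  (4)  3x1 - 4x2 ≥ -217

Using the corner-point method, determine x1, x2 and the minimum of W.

The optimum lies where 5x1 - 4x2 = 117 and 3x1 - 4x2 = -217.
Solving simultaneously gives x1 = 167, x2 = 359/2.

x1 = 167, x2 = 359/2, minimum W = -576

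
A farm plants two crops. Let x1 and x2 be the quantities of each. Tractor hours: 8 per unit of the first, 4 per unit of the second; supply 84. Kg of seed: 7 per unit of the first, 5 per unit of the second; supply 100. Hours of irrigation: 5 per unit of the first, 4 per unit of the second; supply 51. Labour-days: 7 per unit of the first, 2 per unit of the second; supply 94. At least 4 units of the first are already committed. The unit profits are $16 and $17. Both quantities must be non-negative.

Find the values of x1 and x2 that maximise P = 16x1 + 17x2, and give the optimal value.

The optimum lies where 5x1 + 4x2 = 51 and x1 = 4.
Solving simultaneously gives x1 = 4, x2 = 31/4.

x1 = 4, x2 = 31/4, maximum P = 783/4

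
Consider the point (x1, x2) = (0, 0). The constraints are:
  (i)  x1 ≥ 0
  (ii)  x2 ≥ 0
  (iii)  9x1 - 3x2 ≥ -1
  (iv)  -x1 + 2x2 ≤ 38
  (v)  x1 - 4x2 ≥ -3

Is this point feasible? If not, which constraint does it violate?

feasible

(i): 0 ≥ 0 ✓
(ii): 0 ≥ 0 ✓
(iii): 0 ≥ -1 ✓
(iv): 0 ≤ 38 ✓
(v): 0 ≥ -3 ✓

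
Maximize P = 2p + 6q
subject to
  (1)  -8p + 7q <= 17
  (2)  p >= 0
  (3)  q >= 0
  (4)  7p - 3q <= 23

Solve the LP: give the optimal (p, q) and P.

Vertices and P = 2p + 6q:
  (0, 17/7) → P = 102/7
  (212/25, 303/25) → P = 2242/25
  (0, 0) → P = 0
  (23/7, 0) → P = 46/7

The binding constraints are -8p + 7q = 17 and 7p - 3q = 23.
Solving simultaneously gives p = 212/25, q = 303/25.

p = 212/25, q = 303/25, maximum P = 2242/25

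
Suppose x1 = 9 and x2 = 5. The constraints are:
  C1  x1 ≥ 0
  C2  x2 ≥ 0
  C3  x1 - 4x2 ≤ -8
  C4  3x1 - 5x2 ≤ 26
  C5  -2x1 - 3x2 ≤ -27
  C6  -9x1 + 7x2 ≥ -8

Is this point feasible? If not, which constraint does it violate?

not feasible — violates C6

Constraint C6: -9x1 + 7x2 = -46, which is not ≥ -8. All other constraints are satisfied.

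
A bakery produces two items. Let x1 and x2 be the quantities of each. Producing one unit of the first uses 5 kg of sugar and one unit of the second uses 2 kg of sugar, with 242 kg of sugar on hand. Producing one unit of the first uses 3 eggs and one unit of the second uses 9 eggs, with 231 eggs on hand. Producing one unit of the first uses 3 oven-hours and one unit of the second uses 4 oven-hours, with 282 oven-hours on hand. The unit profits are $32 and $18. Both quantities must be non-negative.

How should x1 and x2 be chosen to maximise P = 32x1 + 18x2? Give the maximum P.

Feasible corners and P = 32x1 + 18x2:
  (0, 0) → P = 0
  (0, 77/3) → P = 462
  (242/5, 0) → P = 7744/5
  (44, 11) → P = 1606

x1 = 44, x2 = 11, maximum P = 1606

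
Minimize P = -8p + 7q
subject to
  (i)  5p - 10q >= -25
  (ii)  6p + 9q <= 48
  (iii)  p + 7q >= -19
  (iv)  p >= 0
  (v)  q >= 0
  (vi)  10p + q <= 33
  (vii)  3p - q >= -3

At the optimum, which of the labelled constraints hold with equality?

(v) and (vi)

Vertices and P = -8p + 7q:
  (17/7, 26/7) → P = 46/7
  (0, 5/2) → P = 35/2
  (83/28, 47/14) → P = -3/14
  (0, 0) → P = 0
  (33/10, 0) → P = -132/5

The minimum is at (33/10, 0). Substituting into each constraint, equality holds for (v) and (vi); the remaining constraints have slack.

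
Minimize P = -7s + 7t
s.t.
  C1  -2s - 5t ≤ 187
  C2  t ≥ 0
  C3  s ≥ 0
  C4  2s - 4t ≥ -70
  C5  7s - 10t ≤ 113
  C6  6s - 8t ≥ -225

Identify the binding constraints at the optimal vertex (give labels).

C4 and C5

Corner points and P = -7s + 7t:
  (0, 0) → P = 0
  (113/7, 0) → P = -113
  (0, 35/2) → P = 245/2
  (144, 179/2) → P = -763/2

The minimum is at (144, 179/2). Substituting into each constraint, equality holds for C4 and C5; the remaining constraints have slack.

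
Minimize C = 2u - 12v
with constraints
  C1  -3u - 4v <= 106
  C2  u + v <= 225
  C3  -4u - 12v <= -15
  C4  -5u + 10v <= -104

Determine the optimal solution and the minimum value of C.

u = 2354/15, v = 1021/15, minimum C = -7544/15

Vertices and C = 2u - 12v:
  (2685/8, -885/8) → C = 7995/4
  (2354/15, 1021/15) → C = -7544/15
  (699/50, -341/100) → C = 1722/25

The optimum lies where u + v = 225 and -5u + 10v = -104.
Solving simultaneously gives u = 2354/15, v = 1021/15.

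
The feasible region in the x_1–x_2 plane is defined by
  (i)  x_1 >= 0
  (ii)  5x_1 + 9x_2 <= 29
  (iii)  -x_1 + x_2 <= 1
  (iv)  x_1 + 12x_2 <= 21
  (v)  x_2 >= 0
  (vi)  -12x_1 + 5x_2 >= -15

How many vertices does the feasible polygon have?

5

Intersecting each pair of boundary lines and keeping only the points that satisfy every inequality leaves:
  (0, 1)
  (0, 0)
  (9/13, 22/13)
  (285/149, 237/149)
  (5/4, 0)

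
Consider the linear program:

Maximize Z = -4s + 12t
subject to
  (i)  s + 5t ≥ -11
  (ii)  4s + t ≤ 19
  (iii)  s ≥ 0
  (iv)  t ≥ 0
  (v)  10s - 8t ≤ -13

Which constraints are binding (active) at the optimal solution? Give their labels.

Vertices and Z = -4s + 12t:
  (0, 19) → Z = 228
  (139/42, 121/21) → Z = 1174/21
  (0, 13/8) → Z = 39/2

The maximum is at (0, 19). Substituting into each constraint, equality holds for (ii) and (iii); the remaining constraints have slack.

(ii) and (iii)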